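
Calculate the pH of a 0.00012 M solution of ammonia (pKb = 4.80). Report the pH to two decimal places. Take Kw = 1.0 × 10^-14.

pH = 9.56

NH3 + H2O ⇌ NH4+ + OH-
Kb = 10^(−4.80) = 1.58 × 10^-5
Kb = x²/(0.00012 − x) = 1.58 × 10^-5
Here C₀/Kb ≈ 7.59, so the small-x approximation fails. Use the quadratic:
x = (−Kb + √(Kb² + 4·Kb·C₀))/2 = 3.64 × 10^-5 M
pOH = −log(3.64 × 10^-5) = 4.44; pH = 14.00 − 4.44 = 9.56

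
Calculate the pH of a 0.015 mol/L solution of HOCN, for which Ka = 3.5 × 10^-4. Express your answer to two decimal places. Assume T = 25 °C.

pH = 2.67

HOCN ⇌ OCN- + H+
From the ICE table, Ka = [H+]²/(0.015 − [H+]) = 3.5 × 10^-4.
[H+] is not negligible relative to C₀; solve [H+]² + 0.00035·[H+] − 5.25e-06 = 0.
[H+] = (−Ka + √(Ka² + 4·Ka·C₀))/2 = 2.12 × 10^-3 M
pH = −log(2.12 × 10^-3) = 2.67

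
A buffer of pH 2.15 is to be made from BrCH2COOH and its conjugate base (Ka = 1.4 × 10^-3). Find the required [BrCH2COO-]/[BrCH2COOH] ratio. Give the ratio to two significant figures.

pKa = -log(1.4 × 10^-3) = 2.854
pH = pKa + log(r) ⇒ log(r) = 2.15 − 2.854 = -0.704
r = [BrCH2COO-]/[BrCH2COOH] = 10^(-0.704) = 0.198

ratio = 0.20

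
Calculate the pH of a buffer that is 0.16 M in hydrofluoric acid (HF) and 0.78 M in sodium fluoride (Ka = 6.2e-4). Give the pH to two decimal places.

pKa = −log(6.2 × 10^-4) = 3.208
Henderson–Hasselbalch: pH = pKa + log([F-]/[HF]) = 3.208 + log(0.78/0.16)
pH = 3.208 + (+0.688) = 3.90

pH = 3.90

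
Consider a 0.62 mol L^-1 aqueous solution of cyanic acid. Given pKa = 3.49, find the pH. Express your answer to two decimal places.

pH = 1.85

HOCN ⇌ OCN- + H+
Ka = 10^(−3.49) = 3.24 × 10^-4
From the ICE table, Ka = x²/(0.62 − x) = 3.24 × 10^-4.
Assume x ≪ 0.62: x ≈ √(3.24 × 10^-4 × 0.62) = 1.42 × 10^-2 M
pH = −log(1.42 × 10^-2) = 1.85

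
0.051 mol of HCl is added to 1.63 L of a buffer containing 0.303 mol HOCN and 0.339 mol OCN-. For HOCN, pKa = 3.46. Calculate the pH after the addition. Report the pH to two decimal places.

pH = 3.37

After neutralization: n(HOCN) = 0.354 mol, n(OCN-) = 0.288 mol.
Henderson–Hasselbalch with mole ratio 0.288/0.354: pH = 3.46 + (-0.090)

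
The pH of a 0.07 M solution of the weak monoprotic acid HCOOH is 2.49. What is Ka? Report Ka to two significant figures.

Ka = 1.6 × 10^-4

[H+] = 10^(-2.49) = 3.24 × 10^-3 M
At equilibrium [HA] = 0.07 − 3.24 × 10^-3 = 6.68 × 10^-2 M
Ka = [H+][A-]/[HA] = (3.24 × 10^-3)² / 6.68 × 10^-2 = 1.6 × 10^-4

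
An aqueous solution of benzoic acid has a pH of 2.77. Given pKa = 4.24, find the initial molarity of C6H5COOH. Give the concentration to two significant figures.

C₀ = 5.2 × 10^-2 M

[H+] = 10^(-2.77) = 1.70 × 10^-3 M = x
Ka = 10^(−4.24) = 5.75 × 10^-5
Ka = x²/(C₀ − x) ⇒ C₀ = x + x²/Ka
C₀ = 1.70 × 10^-3 + (1.70 × 10^-3)²/(5.75 × 10^-5) = 5.20 × 10^-2 M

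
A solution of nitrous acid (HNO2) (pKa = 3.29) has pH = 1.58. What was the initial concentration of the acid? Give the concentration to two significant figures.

C₀ = 1.4 M

[H+] = 10^(-1.58) = 2.63 × 10^-2 M = x
Ka = 10^(−3.29) = 5.13 × 10^-4
Ka = x²/(C₀ − x) ⇒ C₀ = x + x²/Ka
C₀ = 2.63 × 10^-2 + (2.63 × 10^-2)²/(5.13 × 10^-4) = 1.37 M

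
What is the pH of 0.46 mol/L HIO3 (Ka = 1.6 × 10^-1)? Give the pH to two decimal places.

pH = 0.69

HIO3 ⇌ IO3- + H+
From the ICE table, Ka = x²/(0.46 − x) = 1.6 × 10^-1.
The 5% rule fails; solving x² + Ka·x − Ka·C₀ = 0 exactly:
x = [−0.16 + √(0.16² + 0.294)]/2 = 2.03 × 10^-1 M
pH = −log(2.03 × 10^-1) = 0.69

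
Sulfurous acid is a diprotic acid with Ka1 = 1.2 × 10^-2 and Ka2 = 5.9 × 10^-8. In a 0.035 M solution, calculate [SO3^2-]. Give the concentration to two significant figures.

5.9 × 10^-8 M

First ionization gives [H+] ≈ [HSO3-] = 1.54 × 10^-2 M.
Second step: Ka2 = [H+][SO3^2-]/[HSO3-] ≈ [SO3^2-] (since [H+] ≈ [HSO3-]).
So [SO3^2-] ≈ Ka2.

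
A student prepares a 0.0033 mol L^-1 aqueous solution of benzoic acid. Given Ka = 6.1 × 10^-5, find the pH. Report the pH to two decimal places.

pH = 3.38

C6H5COOH ⇌ C6H5COO- + H+
Ka = x²/(0.0033 − x) = 6.1 × 10^-5
Here C₀/Ka ≈ 54.1, so the small-x approximation fails. Use the quadratic:
x = (−Ka + √(Ka² + 4·Ka·C₀))/2 = 4.19 × 10^-4 M
pH = −log(4.19 × 10^-4) = 3.38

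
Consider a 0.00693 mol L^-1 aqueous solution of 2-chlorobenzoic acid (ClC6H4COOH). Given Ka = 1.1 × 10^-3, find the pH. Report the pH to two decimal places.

pH = 2.64

ClC6H4COOH ⇌ ClC6H4COO- + H+
Ka = [H+]²/(0.00693 − [H+]) = 1.1 × 10^-3
The 5% rule fails; solving [H+]² + Ka·[H+] − Ka·C₀ = 0 exactly:
[H+] = [−0.0011 + √(0.0011² + 3.05e-05)]/2 = 2.27 × 10^-3 M
pH = −log(2.27 × 10^-3) = 2.64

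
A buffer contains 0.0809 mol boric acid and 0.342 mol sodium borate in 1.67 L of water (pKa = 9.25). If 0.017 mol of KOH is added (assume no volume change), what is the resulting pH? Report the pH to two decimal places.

After neutralization: n(B(OH)3) = 0.0639 mol, n(B(OH)4-) = 0.359 mol.
pH = pKa + log(n_B(OH)4-/n_B(OH)3) = 9.25 + log(0.359/0.0639) = 9.25 + (+0.750)

pH = 10.00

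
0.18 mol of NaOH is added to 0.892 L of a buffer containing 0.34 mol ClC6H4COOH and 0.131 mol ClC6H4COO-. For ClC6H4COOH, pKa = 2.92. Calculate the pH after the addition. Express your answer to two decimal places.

After neutralization: n(ClC6H4COOH) = 0.16 mol, n(ClC6H4COO-) = 0.311 mol.
pH = pKa + log(n_ClC6H4COO-/n_ClC6H4COOH) = 2.92 + log(0.311/0.16) = 2.92 + (+0.289)

pH = 3.21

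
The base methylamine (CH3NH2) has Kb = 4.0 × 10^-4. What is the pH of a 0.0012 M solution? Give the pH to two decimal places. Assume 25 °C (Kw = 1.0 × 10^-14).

CH3NH2 + H2O ⇌ CH3NH3+ + OH-
Let x = [OH-] at equilibrium. Kb = x²/(0.0012 − x).
The 5% rule fails; solving x² + Kb·x − Kb·C₀ = 0 exactly:
x = (−Kb + √(Kb² + 4·Kb·C₀))/2 = 5.21 × 10^-4 M
pOH = −log(5.21 × 10^-4) = 3.28; pH = 14.00 − 3.28 = 10.72

pH = 10.72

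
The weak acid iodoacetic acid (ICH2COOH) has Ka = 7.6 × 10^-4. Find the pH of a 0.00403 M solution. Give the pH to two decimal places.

ICH2COOH ⇌ ICH2COO- + H+
Ka = x²/(0.00403 − x) = 7.6 × 10^-4
Here C₀/Ka ≈ 5.3, so the small-x approximation fails. Use the quadratic:
x = (−Ka + √(Ka² + 4·Ka·C₀))/2 = 1.41 × 10^-3 M
pH = −log[H+] = −log(1.41 × 10^-3) = 2.85

pH = 2.85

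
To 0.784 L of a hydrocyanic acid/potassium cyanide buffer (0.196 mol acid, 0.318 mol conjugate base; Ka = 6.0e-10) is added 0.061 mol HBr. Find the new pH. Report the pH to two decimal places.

pH = 9.22

Added H+ converts CN- to HCN: HCN → 0.257 mol, CN- → 0.257 mol.
pKa = −log(6.0 × 10^-10) = 9.222
pH = pKa + log(n_CN-/n_HCN) = 9.222 + log(0.257/0.257) = 9.222 + (+0.000)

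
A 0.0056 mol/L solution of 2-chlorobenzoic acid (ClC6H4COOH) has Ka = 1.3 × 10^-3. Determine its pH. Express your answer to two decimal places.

ClC6H4COOH ⇌ ClC6H4COO- + H+
From the ICE table, Ka = [H+]²/(0.0056 − [H+]) = 1.3 × 10^-3.
The 5% rule fails; solving [H+]² + Ka·[H+] − Ka·C₀ = 0 exactly:
[H+] = [−0.0013 + √(0.0013² + 2.91e-05)]/2 = 2.13 × 10^-3 M
pH = −log[H+] = −log(2.13 × 10^-3) = 2.67

pH = 2.67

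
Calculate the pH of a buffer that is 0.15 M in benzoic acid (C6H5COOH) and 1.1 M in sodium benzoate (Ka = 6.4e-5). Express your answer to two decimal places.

pH = 5.06

pKa = −log(6.4 × 10^-5) = 4.194
Henderson–Hasselbalch: pH = pKa + log([C6H5COO-]/[C6H5COOH]) = 4.194 + log(1.1/0.15)
pH = 4.194 + (+0.865) = 5.06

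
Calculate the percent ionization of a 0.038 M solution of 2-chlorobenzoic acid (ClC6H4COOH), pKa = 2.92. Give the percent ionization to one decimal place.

16.3%

ClC6H4COOH ⇌ ClC6H4COO- + H+; let x = [H+] at equilibrium.
Ka = 10^(−2.92) = 1.20 × 10^-3
Ka = x²/(C₀ − x); solving the quadratic gives x = 6.18 × 10^-3 M.
% ionization = x/C₀ × 100% = 6.18 × 10^-3/0.038 × 100% = 16.3%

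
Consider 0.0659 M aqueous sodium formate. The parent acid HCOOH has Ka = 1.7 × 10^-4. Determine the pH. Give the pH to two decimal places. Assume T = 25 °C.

HCOO- is the conjugate base of the weak acid HCOOH.
Kb = Kw/Ka = 1.0×10^-14 / 1.7 × 10^-4 = 5.88 × 10^-11
From the ICE table, Kb = [OH-]²/(0.0659 − [OH-]) = 5.88 × 10^-11.
Neglecting [OH-] in the denominator: [OH-] = √(5.88 × 10^-11 × 0.0659) = 1.97 × 10^-6 M
Check: 0.003% ionized — well under 5%, approximation valid.
pOH = −log(1.97 × 10^-6) = 5.71; pH = 14.00 − 5.71 = 8.29

pH = 8.29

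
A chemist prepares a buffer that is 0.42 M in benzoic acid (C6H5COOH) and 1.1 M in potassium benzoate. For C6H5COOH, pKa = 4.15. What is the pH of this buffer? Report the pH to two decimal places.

pH = 4.57

Using pH = pKa + log([base]/[acid]) with [base]/[acid] = 1.1/0.42:
pH = 4.15 + (+0.418) = 4.57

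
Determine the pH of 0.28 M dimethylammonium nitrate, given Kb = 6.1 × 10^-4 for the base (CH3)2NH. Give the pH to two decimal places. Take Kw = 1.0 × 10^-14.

pH = 5.67

(CH3)2NH2+ is the conjugate acid of the weak base (CH3)2NH.
Ka = Kw/Kb = 1.0×10^-14 / 6.1 × 10^-4 = 1.64 × 10^-11
From the ICE table, Ka = [H+]²/(0.28 − [H+]) = 1.64 × 10^-11.
Since Ka ≪ C₀, [H+] ≈ √(Ka·C₀) = 2.14 × 10^-6 M.
Check: 0.00077% ionized — well under 5%, approximation valid.
pH = −log[H+] = −log(2.14 × 10^-6) = 5.67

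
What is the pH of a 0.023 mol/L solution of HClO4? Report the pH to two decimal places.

HClO4 is a strong acid and dissociates completely, so [H+] = 0.023 M.
pH = -log(0.023) = 1.64

pH = 1.64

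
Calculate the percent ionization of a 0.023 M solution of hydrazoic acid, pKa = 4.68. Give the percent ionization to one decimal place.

HN3 ⇌ N3- + H+; let x = [H+] at equilibrium.
Ka = 10^(−4.68) = 2.09 × 10^-5
x ≈ √(Ka·C₀) = √(2.09 × 10^-5 × 0.023) = 6.93 × 10^-4 M
% ionization = x/C₀ × 100% = 6.93 × 10^-4/0.023 × 100% = 3.0%

3.0%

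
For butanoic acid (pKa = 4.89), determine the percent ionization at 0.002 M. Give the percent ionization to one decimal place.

CH3(CH2)2COOH ⇌ CH3(CH2)2COO- + H+; let x = [H+] at equilibrium.
Ka = 10^(−4.89) = 1.29 × 10^-5
Solve x² + 1.29e-05x − 2.58e-08 = 0 → x = 1.54 × 10^-4 M
% ionization = x/C₀ × 100% = 1.54 × 10^-4/0.002 × 100% = 7.7%

7.7%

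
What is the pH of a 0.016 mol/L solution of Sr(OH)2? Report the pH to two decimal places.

Sr(OH)2 is a strong base (each formula unit releases 2 OH-); [OH-] = 0.032 M.
pOH = -log(0.032) = 1.49
pH = 14.00 - 1.49 = 12.51

pH = 12.51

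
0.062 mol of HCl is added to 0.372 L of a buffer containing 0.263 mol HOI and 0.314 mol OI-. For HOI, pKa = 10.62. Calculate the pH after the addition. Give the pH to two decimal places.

After neutralization: n(HOI) = 0.325 mol, n(OI-) = 0.252 mol.
pH = pKa + log([A⁻]/[HA]) = 10.62 + log(0.252/0.325) = 10.62 -0.110

pH = 10.51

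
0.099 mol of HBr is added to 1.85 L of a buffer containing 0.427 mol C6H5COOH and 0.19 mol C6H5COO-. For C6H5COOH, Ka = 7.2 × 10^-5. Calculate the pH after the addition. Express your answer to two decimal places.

pH = 3.38

Added H+ converts C6H5COO- to C6H5COOH: C6H5COOH → 0.526 mol, C6H5COO- → 0.091 mol.
pKa = −log(7.2 × 10^-5) = 4.143
pH = pKa + log(n_C6H5COO-/n_C6H5COOH) = 4.143 + log(0.091/0.526) = 4.143 + (-0.762)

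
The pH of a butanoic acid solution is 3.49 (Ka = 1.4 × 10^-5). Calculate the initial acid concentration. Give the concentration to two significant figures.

C₀ = 7.8 × 10^-3 M

[H+] = 10^(-3.49) = 3.24 × 10^-4 M = x
Ka = x²/(C₀ − x) ⇒ C₀ = x + x²/Ka
C₀ = 3.24 × 10^-4 + (3.24 × 10^-4)²/(1.4 × 10^-5) = 7.82 × 10^-3 M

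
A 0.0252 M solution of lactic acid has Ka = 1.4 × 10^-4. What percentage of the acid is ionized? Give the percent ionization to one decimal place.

7.2%

CH3CH(OH)COOH ⇌ CH3CH(OH)COO- + H+; let x = [H+] at equilibrium.
Ka = x²/(C₀ − x); solving the quadratic gives x = 1.81 × 10^-3 M.
% ionization = x/C₀ × 100% = 1.81 × 10^-3/0.0252 × 100% = 7.2%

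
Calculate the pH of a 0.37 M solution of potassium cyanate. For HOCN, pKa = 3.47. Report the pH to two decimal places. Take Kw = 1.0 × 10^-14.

OCN- is the conjugate base of the weak acid HOCN.
Ka = 10^(−3.47) = 3.39 × 10^-4
Kb = Kw/Ka = 1.0×10^-14 / 3.39 × 10^-4 = 2.95 × 10^-11
From the ICE table, Kb = [OH-]²/(0.37 − [OH-]) = 2.95 × 10^-11.
Assume [OH-] ≪ 0.37: [OH-] ≈ √(2.95 × 10^-11 × 0.37) = 3.30 × 10^-6 M
pOH = −log(3.30 × 10^-6) = 5.48; pH = 14.00 − 5.48 = 8.52

pH = 8.52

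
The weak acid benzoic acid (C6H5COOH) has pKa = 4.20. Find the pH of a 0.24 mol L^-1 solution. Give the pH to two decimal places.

C6H5COOH ⇌ C6H5COO- + H+
Ka = 10^(−4.20) = 6.31 × 10^-5
From the ICE table, Ka = x²/(0.24 − x) = 6.31 × 10^-5.
Assume x ≪ 0.24: x ≈ √(6.31 × 10^-5 × 0.24) = 3.89 × 10^-3 M
pH = −log[H+] = −log(3.89 × 10^-3) = 2.41

pH = 2.41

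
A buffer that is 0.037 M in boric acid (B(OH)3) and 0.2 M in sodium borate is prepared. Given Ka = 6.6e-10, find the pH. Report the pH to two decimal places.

pKa = −log(6.6 × 10^-10) = 9.180
Using pH = pKa + log([base]/[acid]) with [base]/[acid] = 0.2/0.037:
pH = 9.180 + (+0.733) = 9.91

pH = 9.91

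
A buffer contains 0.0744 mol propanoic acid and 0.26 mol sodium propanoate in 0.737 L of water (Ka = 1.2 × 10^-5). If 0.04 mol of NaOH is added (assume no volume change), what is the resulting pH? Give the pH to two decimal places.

OH- converts CH3CH2COOH to CH3CH2COO-: CH3CH2COOH → 0.0344 mol, CH3CH2COO- → 0.3 mol.
pKa = −log(1.2 × 10^-5) = 4.921
pH = pKa + log([A⁻]/[HA]) = 4.921 + log(0.3/0.0344) = 4.921 +0.941

pH = 5.86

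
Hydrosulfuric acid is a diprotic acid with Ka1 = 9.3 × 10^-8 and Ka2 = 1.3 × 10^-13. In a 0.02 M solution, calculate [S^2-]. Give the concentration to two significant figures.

First ionization gives [H+] ≈ [HS-] = 4.31 × 10^-5 M.
Second step: Ka2 = [H+][S^2-]/[HS-] ≈ [S^2-] (since [H+] ≈ [HS-]).
So [S^2-] ≈ Ka2.

1.3 × 10^-13 M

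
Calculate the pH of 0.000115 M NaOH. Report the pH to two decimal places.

NaOH is a strong base; [OH-] = 0.000115 M.
pOH = -log(0.000115) = 3.94
pH = 14.00 - 3.94 = 10.06

pH = 10.06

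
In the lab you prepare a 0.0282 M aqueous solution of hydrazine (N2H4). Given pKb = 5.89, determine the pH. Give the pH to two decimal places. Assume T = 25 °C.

N2H4 + H2O ⇌ N2H5+ + OH-
Kb = 10^(−5.89) = 1.29 × 10^-6
Kb = x²/(0.0282 − x) = 1.29 × 10^-6
Assume x ≪ 0.0282: x ≈ √(1.29 × 10^-6 × 0.0282) = 1.91 × 10^-4 M
pOH = −log(1.91 × 10^-4) = 3.72; pH = 14.00 − 3.72 = 10.28

pH = 10.28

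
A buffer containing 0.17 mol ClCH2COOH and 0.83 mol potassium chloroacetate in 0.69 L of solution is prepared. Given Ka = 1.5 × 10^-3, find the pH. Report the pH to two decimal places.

pKa = −log(1.5 × 10^-3) = 2.824
Henderson–Hasselbalch: pH = pKa + log([ClCH2COO-]/[ClCH2COOH]) = 2.824 + log(0.83/0.17)
pH = 2.824 + (+0.689) = 3.51

pH = 3.51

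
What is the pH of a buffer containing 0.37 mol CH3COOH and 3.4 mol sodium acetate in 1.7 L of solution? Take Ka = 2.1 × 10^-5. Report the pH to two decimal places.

pH = 5.64

pKa = −log(2.1 × 10^-5) = 4.678
Henderson–Hasselbalch: pH = pKa + log([CH3COO-]/[CH3COOH]) = 4.678 + log(3.4/0.37)
pH = 4.678 + (+0.963) = 5.64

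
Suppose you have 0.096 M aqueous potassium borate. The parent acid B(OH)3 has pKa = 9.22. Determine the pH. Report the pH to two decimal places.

pH = 11.10

B(OH)4- is the conjugate base of the weak acid B(OH)3.
Ka = 10^(−9.22) = 6.03 × 10^-10
Kb = Kw/Ka = 1.0×10^-14 / 6.03 × 10^-10 = 1.66 × 10^-5
From the ICE table, Kb = [OH-]²/(0.096 − [OH-]) = 1.66 × 10^-5.
Neglecting [OH-] in the denominator: [OH-] = √(1.66 × 10^-5 × 0.096) = 1.26 × 10^-3 M
pOH = 2.90, so pH = 14.00 − pOH = 11.10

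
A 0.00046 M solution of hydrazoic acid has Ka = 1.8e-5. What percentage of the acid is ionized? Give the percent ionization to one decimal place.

17.9%

HN3 ⇌ N3- + H+; let x = [H+] at equilibrium.
Solve x² + 1.8e-05x − 8.28e-09 = 0 → x = 8.24 × 10^-5 M
Fraction ionized = 8.24 × 10^-5 / 0.00046 = 0.1791 → 17.9%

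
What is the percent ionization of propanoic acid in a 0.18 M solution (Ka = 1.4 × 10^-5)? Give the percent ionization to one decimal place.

CH3CH2COOH ⇌ CH3CH2COO- + H+; let x = [H+] at equilibrium.
x ≈ √(Ka·C₀) = √(1.4 × 10^-5 × 0.18) = 1.59 × 10^-3 M
% ionization = x/C₀ × 100% = 1.59 × 10^-3/0.18 × 100% = 0.9%

0.9%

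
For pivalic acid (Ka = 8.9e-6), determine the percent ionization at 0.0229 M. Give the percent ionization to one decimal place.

(CH3)3CCOOH ⇌ (CH3)3CCOO- + H+; let x = [H+] at equilibrium.
x ≈ √(Ka·C₀) = √(8.9 × 10^-6 × 0.0229) = 4.51 × 10^-4 M
% ionization = x/C₀ × 100% = 4.51 × 10^-4/0.0229 × 100% = 2.0%

2.0%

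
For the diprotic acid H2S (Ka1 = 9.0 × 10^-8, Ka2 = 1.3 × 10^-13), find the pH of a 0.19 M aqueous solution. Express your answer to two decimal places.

Ka1 ≫ Ka2, so treat the first dissociation as the only significant source of H+.
Ka1 = x²/(0.19 − x) = 9.0 × 10^-8
x ≈ √(9.0 × 10^-8 × 0.19) = 1.31 × 10^-4 M
pH = −log(1.31 × 10^-4) = 3.88

pH = 3.88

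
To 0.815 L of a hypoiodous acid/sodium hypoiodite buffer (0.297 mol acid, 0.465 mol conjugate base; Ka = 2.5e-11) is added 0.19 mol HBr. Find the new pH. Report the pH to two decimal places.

After neutralization: n(HOI) = 0.487 mol, n(OI-) = 0.275 mol.
pKa = −log(2.5 × 10^-11) = 10.602
pH = pKa + log([A⁻]/[HA]) = 10.602 + log(0.275/0.487) = 10.602 -0.248

pH = 10.35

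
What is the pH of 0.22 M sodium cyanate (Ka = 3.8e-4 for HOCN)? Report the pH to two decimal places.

OCN- is the conjugate base of the weak acid HOCN.
Kb = Kw/Ka = 1.0×10^-14 / 3.8 × 10^-4 = 2.63 × 10^-11
Kb = x²/(0.22 − x) = 2.63 × 10^-11
Neglecting x in the denominator: x = √(2.63 × 10^-11 × 0.22) = 2.41 × 10^-6 M
Check: 0.0011% ionized — well under 5%, approximation valid.
pOH = −log(2.41 × 10^-6) = 5.62; pH = 14.00 − 5.62 = 8.38

pH = 8.38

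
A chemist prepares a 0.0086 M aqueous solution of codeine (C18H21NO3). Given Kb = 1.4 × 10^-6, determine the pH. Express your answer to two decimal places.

pH = 10.04

C18H21NO3 + H2O ⇌ C18H22NO3+ + OH-
From the ICE table, Kb = x²/(0.0086 − x) = 1.4 × 10^-6.
Since Kb ≪ C₀, x ≈ √(Kb·C₀) = 1.10 × 10^-4 M.
(x/C₀ = 1.3% < 5%, so the approximation holds.)
pOH = −log(1.10 × 10^-4) = 3.96; pH = 14.00 − 3.96 = 10.04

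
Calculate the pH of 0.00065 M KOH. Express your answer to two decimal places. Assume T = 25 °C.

pH = 10.81

KOH is a strong base; [OH-] = 0.00065 M.
pOH = -log(0.00065) = 3.19
pH = 14.00 - 3.19 = 10.81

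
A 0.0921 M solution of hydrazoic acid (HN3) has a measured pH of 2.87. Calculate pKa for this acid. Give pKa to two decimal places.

[H+] = 10^(-2.87) = 1.35 × 10^-3 M
At equilibrium [HA] = 0.0921 − 1.35 × 10^-3 = 9.07 × 10^-2 M
Ka = [H+][A-]/[HA] = (1.35 × 10^-3)² / 9.07 × 10^-2 = 2.01 × 10^-5
pKa = -log(2.01 × 10^-5) = 4.70

pKa = 4.70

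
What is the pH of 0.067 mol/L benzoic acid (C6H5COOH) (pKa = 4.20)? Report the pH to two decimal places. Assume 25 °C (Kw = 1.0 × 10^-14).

pH = 2.69

C6H5COOH ⇌ C6H5COO- + H+
Ka = 10^(−4.20) = 6.31 × 10^-5
From the ICE table, Ka = [H+]²/(0.067 − [H+]) = 6.31 × 10^-5.
Neglecting [H+] in the denominator: [H+] = √(6.31 × 10^-5 × 0.067) = 2.06 × 10^-3 M
([H+]/C₀ = 3.1% < 5%, so the approximation holds.)
pH = −log(2.06 × 10^-3) = 2.69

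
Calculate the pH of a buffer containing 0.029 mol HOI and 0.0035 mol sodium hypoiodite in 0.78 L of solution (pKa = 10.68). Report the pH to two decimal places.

pH = pKa + log([A⁻]/[HA]) = 10.68 + log(0.0035/0.029)
pH = 10.68 + (-0.918) = 9.76

pH = 9.76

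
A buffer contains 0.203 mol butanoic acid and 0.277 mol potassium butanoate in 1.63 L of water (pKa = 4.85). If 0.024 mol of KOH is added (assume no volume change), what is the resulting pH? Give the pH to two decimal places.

pH = 5.08

After neutralization: n(CH3(CH2)2COOH) = 0.179 mol, n(CH3(CH2)2COO-) = 0.301 mol.
Henderson–Hasselbalch with mole ratio 0.301/0.179: pH = 4.85 + (+0.226)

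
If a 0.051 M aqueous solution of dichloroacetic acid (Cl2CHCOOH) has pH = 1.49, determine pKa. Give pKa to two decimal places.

[H+] = 10^(-1.49) = 3.24 × 10^-2 M
At equilibrium [HA] = 0.051 − 3.24 × 10^-2 = 1.86 × 10^-2 M
Ka = [H+][A-]/[HA] = (3.24 × 10^-2)² / 1.86 × 10^-2 = 5.64 × 10^-2
pKa = -log(5.64 × 10^-2) = 1.25

pKa = 1.25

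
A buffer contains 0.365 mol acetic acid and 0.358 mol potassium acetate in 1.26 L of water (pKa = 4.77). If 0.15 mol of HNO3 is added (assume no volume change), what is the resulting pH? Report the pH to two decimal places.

pH = 4.38

Added H+ converts CH3COO- to CH3COOH: CH3COOH → 0.515 mol, CH3COO- → 0.208 mol.
Henderson–Hasselbalch with mole ratio 0.208/0.515: pH = 4.77 + (-0.394)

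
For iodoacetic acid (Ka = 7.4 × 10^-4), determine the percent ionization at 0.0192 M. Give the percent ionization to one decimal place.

ICH2COOH ⇌ ICH2COO- + H+; let x = [H+] at equilibrium.
Ka = x²/(C₀ − x); solving the quadratic gives x = 3.42 × 10^-3 M.
% ionization = x/C₀ × 100% = 3.42 × 10^-3/0.0192 × 100% = 17.8%

17.8%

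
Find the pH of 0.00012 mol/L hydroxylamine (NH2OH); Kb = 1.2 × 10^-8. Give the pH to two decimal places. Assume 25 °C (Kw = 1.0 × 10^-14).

pH = 8.08

NH2OH + H2O ⇌ NH3OH+ + OH-
Let x = [OH-] at equilibrium. Kb = x²/(0.00012 − x).
Neglecting x in the denominator: x = √(1.2 × 10^-8 × 0.00012) = 1.20 × 10^-6 M
(x/C₀ = 1% < 5%, so the approximation holds.)
pOH = 5.92, so pH = 14.00 − pOH = 8.08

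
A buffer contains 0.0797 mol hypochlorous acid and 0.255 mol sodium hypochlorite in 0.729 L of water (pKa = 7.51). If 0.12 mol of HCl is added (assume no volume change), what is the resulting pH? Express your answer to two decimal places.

pH = 7.34

Added H+ converts OCl- to HOCl: HOCl → 0.2 mol, OCl- → 0.135 mol.
pH = pKa + log([A⁻]/[HA]) = 7.51 + log(0.135/0.2) = 7.51 -0.171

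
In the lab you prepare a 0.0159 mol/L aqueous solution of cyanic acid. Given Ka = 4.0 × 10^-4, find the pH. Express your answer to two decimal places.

pH = 2.63

HOCN ⇌ OCN- + H+
Ka = x²/(0.0159 − x) = 4.0 × 10^-4
x is not negligible relative to C₀; solve x² + 0.0004·x − 6.36e-06 = 0.
x = [−0.0004 + √(0.0004² + 2.54e-05)]/2 = 2.33 × 10^-3 M
pH = −log[H+] = −log(2.33 × 10^-3) = 2.63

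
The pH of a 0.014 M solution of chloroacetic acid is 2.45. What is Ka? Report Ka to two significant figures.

[H+] = 10^(-2.45) = 3.55 × 10^-3 M
At equilibrium [HA] = 0.014 − 3.55 × 10^-3 = 1.05 × 10^-2 M
Ka = [H+][A-]/[HA] = (3.55 × 10^-3)² / 1.05 × 10^-2 = 1.2 × 10^-3

Ka = 1.2 × 10^-3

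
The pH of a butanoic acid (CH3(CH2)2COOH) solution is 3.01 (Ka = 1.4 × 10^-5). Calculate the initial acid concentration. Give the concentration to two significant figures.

[H+] = 10^(-3.01) = 9.77 × 10^-4 M = x
Ka = x²/(C₀ − x) ⇒ C₀ = x + x²/Ka
C₀ = 9.77 × 10^-4 + (9.77 × 10^-4)²/(1.4 × 10^-5) = 6.92 × 10^-2 M

C₀ = 6.9 × 10^-2 M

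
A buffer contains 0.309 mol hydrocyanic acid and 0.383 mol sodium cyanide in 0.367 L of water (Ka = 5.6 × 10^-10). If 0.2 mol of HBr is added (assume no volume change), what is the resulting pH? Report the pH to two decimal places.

pH = 8.81

After neutralization: n(HCN) = 0.509 mol, n(CN-) = 0.183 mol.
pKa = −log(5.6 × 10^-10) = 9.252
pH = pKa + log([A⁻]/[HA]) = 9.252 + log(0.183/0.509) = 9.252 -0.444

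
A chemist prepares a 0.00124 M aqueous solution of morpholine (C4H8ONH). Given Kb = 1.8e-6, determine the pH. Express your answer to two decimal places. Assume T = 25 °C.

C4H8ONH + H2O ⇌ C4H8ONH2+ + OH-
Kb = [OH-]²/(0.00124 − [OH-]) = 1.8 × 10^-6
Neglecting [OH-] in the denominator: [OH-] = √(1.8 × 10^-6 × 0.00124) = 4.72 × 10^-5 M
([OH-]/C₀ = 3.8% < 5%, so the approximation holds.)
pOH = −log(4.72 × 10^-5) = 4.33; pH = 14.00 − 4.33 = 9.67

pH = 9.67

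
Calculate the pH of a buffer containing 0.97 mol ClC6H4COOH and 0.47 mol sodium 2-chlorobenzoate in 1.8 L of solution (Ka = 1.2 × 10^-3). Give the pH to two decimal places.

pH = 2.61

pKa = −log(1.2 × 10^-3) = 2.921
Henderson–Hasselbalch: pH = pKa + log([ClC6H4COO-]/[ClC6H4COOH]) = 2.921 + log(0.47/0.97)
pH = 2.921 + (-0.315) = 2.61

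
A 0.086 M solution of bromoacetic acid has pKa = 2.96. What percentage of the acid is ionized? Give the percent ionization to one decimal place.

BrCH2COOH ⇌ BrCH2COO- + H+; let x = [H+] at equilibrium.
Ka = 10^(−2.96) = 1.10 × 10^-3
Solve x² + 0.0011x − 9.46e-05 = 0 → x = 9.19 × 10^-3 M
% ionization = x/C₀ × 100% = 9.19 × 10^-3/0.086 × 100% = 10.7%

10.7%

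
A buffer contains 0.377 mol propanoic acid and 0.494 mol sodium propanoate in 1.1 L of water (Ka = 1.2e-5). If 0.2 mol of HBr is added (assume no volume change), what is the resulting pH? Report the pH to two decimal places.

pH = 4.63

After neutralization: n(CH3CH2COOH) = 0.577 mol, n(CH3CH2COO-) = 0.294 mol.
pKa = −log(1.2 × 10^-5) = 4.921
pH = pKa + log([A⁻]/[HA]) = 4.921 + log(0.294/0.577) = 4.921 -0.293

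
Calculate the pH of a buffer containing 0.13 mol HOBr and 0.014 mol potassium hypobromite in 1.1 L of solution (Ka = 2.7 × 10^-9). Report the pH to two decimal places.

pKa = −log(2.7 × 10^-9) = 8.569
Henderson–Hasselbalch: pH = pKa + log([OBr-]/[HOBr]) = 8.569 + log(0.014/0.13)
pH = 8.569 + (-0.968) = 7.60

pH = 7.60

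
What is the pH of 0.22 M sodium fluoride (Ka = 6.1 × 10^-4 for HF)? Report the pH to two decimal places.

F- is the conjugate base of the weak acid HF.
Kb = Kw/Ka = 1.0×10^-14 / 6.1 × 10^-4 = 1.64 × 10^-11
Let x = [OH-] at equilibrium. Kb = x²/(0.22 − x).
Assume x ≪ 0.22: x ≈ √(1.64 × 10^-11 × 0.22) = 1.90 × 10^-6 M
pOH = −log(1.90 × 10^-6) = 5.72; pH = 14.00 − 5.72 = 8.28

pH = 8.28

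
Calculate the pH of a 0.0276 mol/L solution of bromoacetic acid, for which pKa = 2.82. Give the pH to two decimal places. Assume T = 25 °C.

BrCH2COOH ⇌ BrCH2COO- + H+
Ka = 10^(−2.82) = 1.51 × 10^-3
Ka = x²/(0.0276 − x) = 1.51 × 10^-3
The 5% rule fails; solving x² + Ka·x − Ka·C₀ = 0 exactly:
x = (−Ka + √(Ka² + 4·Ka·C₀))/2 = 5.74 × 10^-3 M
pH = −log(5.74 × 10^-3) = 2.24

pH = 2.24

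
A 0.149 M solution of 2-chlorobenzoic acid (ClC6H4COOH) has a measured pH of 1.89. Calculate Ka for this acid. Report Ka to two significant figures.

Ka = 1.2 × 10^-3

[H+] = 10^(-1.89) = 1.29 × 10^-2 M
At equilibrium [HA] = 0.149 − 1.29 × 10^-2 = 1.36 × 10^-1 M
Ka = [H+][A-]/[HA] = (1.29 × 10^-2)² / 1.36 × 10^-1 = 1.2 × 10^-3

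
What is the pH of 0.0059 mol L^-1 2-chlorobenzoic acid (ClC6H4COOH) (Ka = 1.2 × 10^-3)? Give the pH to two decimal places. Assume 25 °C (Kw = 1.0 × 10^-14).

ClC6H4COOH ⇌ ClC6H4COO- + H+
Let x = [H+] at equilibrium. Ka = x²/(0.0059 − x).
x is not negligible relative to C₀; solve x² + 0.0012·x − 7.08e-06 = 0.
x = (−Ka + √(Ka² + 4·Ka·C₀))/2 = 2.13 × 10^-3 M
pH = −log[H+] = −log(2.13 × 10^-3) = 2.67

pH = 2.67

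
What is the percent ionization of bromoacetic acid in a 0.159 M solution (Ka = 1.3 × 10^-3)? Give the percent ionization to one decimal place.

8.6%

BrCH2COOH ⇌ BrCH2COO- + H+; let x = [H+] at equilibrium.
Ka = x²/(C₀ − x); solving the quadratic gives x = 1.37 × 10^-2 M.
% ionization = x/C₀ × 100% = 1.37 × 10^-2/0.159 × 100% = 8.6%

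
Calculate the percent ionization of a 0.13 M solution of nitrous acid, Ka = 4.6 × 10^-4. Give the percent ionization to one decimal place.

5.8%

HNO2 ⇌ NO2- + H+; let x = [H+] at equilibrium.
Ka = x²/(C₀ − x); solving the quadratic gives x = 7.51 × 10^-3 M.
Fraction ionized = 7.51 × 10^-3 / 0.13 = 0.0578 → 5.8%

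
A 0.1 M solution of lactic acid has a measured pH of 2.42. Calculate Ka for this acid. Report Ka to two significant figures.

Ka = 1.5 × 10^-4

[H+] = 10^(-2.42) = 3.80 × 10^-3 M
At equilibrium [HA] = 0.1 − 3.80 × 10^-3 = 9.62 × 10^-2 M
Ka = [H+][A-]/[HA] = (3.80 × 10^-3)² / 9.62 × 10^-2 = 1.5 × 10^-4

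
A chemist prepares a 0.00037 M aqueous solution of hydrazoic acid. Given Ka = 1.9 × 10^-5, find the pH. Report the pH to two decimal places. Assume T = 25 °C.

HN3 ⇌ N3- + H+
Ka = x²/(0.00037 − x) = 1.9 × 10^-5
The 5% rule fails; solving x² + Ka·x − Ka·C₀ = 0 exactly:
x = (−Ka + √(Ka² + 4·Ka·C₀))/2 = 7.49 × 10^-5 M
pH = −log[H+] = −log(7.49 × 10^-5) = 4.13

pH = 4.13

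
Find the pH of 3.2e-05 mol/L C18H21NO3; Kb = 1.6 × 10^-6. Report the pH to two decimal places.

pH = 8.81

C18H21NO3 + H2O ⇌ C18H22NO3+ + OH-
Kb = x²/(3.2e-05 − x) = 1.6 × 10^-6
x is not negligible relative to C₀; solve x² + 1.6e-06·x − 5.12e-11 = 0.
x = [−1.6e-06 + √(1.6e-06² + 2.05e-10)]/2 = 6.40 × 10^-6 M
pOH = 5.19, so pH = 14.00 − pOH = 8.81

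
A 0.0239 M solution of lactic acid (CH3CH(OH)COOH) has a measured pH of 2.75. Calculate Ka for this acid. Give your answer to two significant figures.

[H+] = 10^(-2.75) = 1.78 × 10^-3 M
At equilibrium [HA] = 0.0239 − 1.78 × 10^-3 = 2.21 × 10^-2 M
Ka = [H+][A-]/[HA] = (1.78 × 10^-3)² / 2.21 × 10^-2 = 1.4 × 10^-4

Ka = 1.4 × 10^-4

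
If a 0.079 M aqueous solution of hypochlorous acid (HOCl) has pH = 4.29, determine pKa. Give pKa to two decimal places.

pKa = 7.48

[H+] = 10^(-4.29) = 5.13 × 10^-5 M
At equilibrium [HA] = 0.079 − 5.13 × 10^-5 = 7.89 × 10^-2 M
Ka = [H+][A-]/[HA] = (5.13 × 10^-5)² / 7.89 × 10^-2 = 3.34 × 10^-8
pKa = -log(3.34 × 10^-8) = 7.48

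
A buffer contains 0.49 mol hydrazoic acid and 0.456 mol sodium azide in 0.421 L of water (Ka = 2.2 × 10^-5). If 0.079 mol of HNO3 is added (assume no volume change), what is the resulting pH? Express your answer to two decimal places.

Added H+ converts N3- to HN3: HN3 → 0.569 mol, N3- → 0.377 mol.
pKa = −log(2.2 × 10^-5) = 4.658
Henderson–Hasselbalch with mole ratio 0.377/0.569: pH = 4.658 + (-0.179)

pH = 4.48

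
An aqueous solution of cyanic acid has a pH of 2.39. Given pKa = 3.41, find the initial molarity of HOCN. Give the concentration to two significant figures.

C₀ = 4.7 × 10^-2 M

[H+] = 10^(-2.39) = 4.07 × 10^-3 M = x
Ka = 10^(−3.41) = 3.89 × 10^-4
Ka = x²/(C₀ − x) ⇒ C₀ = x + x²/Ka
C₀ = 4.07 × 10^-3 + (4.07 × 10^-3)²/(3.89 × 10^-4) = 4.67 × 10^-2 M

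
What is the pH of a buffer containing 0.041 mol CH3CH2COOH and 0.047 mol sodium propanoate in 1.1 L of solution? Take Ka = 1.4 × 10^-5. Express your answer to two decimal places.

pH = 4.91

pKa = −log(1.4 × 10^-5) = 4.854
pH = pKa + log([A⁻]/[HA]) = 4.854 + log(0.047/0.041)
pH = 4.854 + (+0.059) = 4.91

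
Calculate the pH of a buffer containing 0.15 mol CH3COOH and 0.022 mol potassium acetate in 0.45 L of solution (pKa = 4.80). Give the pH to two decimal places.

pH = pKa + log([A⁻]/[HA]) = 4.80 + log(0.022/0.15)
pH = 4.80 + (-0.834) = 3.97

pH = 3.97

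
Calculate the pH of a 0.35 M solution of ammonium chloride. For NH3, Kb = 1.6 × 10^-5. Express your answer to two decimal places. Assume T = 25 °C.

pH = 4.83

NH4+ is the conjugate acid of the weak base NH3.
Ka = Kw/Kb = 1.0×10^-14 / 1.6 × 10^-5 = 6.25 × 10^-10
Ka = [H+]²/(0.35 − [H+]) = 6.25 × 10^-10
Since Ka ≪ C₀, [H+] ≈ √(Ka·C₀) = 1.48 × 10^-5 M.
([H+]/C₀ = 0.0042% < 5%, so the approximation holds.)
pH = −log[H+] = −log(1.48 × 10^-5) = 4.83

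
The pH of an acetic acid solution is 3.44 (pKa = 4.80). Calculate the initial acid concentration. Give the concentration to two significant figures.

[H+] = 10^(-3.44) = 3.63 × 10^-4 M = x
Ka = 10^(−4.80) = 1.58 × 10^-5
Ka = x²/(C₀ − x) ⇒ C₀ = x + x²/Ka
C₀ = 3.63 × 10^-4 + (3.63 × 10^-4)²/(1.58 × 10^-5) = 8.70 × 10^-3 M

C₀ = 8.7 × 10^-3 M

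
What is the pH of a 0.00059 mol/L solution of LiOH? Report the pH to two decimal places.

pH = 10.77

LiOH is a strong base; [OH-] = 0.00059 M.
pOH = -log(0.00059) = 3.23
pH = 14.00 - 3.23 = 10.77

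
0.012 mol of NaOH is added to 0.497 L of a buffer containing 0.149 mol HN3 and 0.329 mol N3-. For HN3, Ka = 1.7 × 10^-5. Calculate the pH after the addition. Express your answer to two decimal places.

pH = 5.17

OH- converts HN3 to N3-: HN3 → 0.137 mol, N3- → 0.341 mol.
pKa = −log(1.7 × 10^-5) = 4.770
Henderson–Hasselbalch with mole ratio 0.341/0.137: pH = 4.770 + (+0.396)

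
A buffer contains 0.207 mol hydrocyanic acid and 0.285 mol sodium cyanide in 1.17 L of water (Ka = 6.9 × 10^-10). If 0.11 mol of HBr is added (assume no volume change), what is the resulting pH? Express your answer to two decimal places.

pH = 8.90

Added H+ converts CN- to HCN: HCN → 0.317 mol, CN- → 0.175 mol.
pKa = −log(6.9 × 10^-10) = 9.161
Henderson–Hasselbalch with mole ratio 0.175/0.317: pH = 9.161 + (-0.258)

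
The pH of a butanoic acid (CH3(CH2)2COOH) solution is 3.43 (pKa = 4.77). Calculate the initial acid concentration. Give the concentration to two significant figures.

[H+] = 10^(-3.43) = 3.72 × 10^-4 M = x
Ka = 10^(−4.77) = 1.70 × 10^-5
Ka = x²/(C₀ − x) ⇒ C₀ = x + x²/Ka
C₀ = 3.72 × 10^-4 + (3.72 × 10^-4)²/(1.70 × 10^-5) = 8.51 × 10^-3 M

C₀ = 8.5 × 10^-3 M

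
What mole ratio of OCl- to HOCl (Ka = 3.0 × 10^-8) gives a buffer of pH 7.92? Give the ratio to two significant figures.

ratio = 2.5

pKa = -log(3.0 × 10^-8) = 7.523
pH = pKa + log(r) ⇒ log(r) = 7.92 − 7.523 = +0.397
r = [OCl-]/[HOCl] = 10^(+0.397) = 2.49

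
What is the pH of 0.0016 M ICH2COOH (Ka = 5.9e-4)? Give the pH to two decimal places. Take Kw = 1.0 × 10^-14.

ICH2COOH ⇌ ICH2COO- + H+
From the ICE table, Ka = x²/(0.0016 − x) = 5.9 × 10^-4.
Here C₀/Ka ≈ 2.71, so the small-x approximation fails. Use the quadratic:
x = [−0.00059 + √(0.00059² + 3.78e-06)]/2 = 7.20 × 10^-4 M
pH = −log(7.20 × 10^-4) = 3.14

pH = 3.14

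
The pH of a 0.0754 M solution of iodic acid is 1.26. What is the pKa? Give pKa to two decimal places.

pKa = 0.83

[H+] = 10^(-1.26) = 5.50 × 10^-2 M
At equilibrium [HA] = 0.0754 − 5.50 × 10^-2 = 2.04 × 10^-2 M
Ka = [H+][A-]/[HA] = (5.50 × 10^-2)² / 2.04 × 10^-2 = 1.48 × 10^-1
pKa = -log(1.48 × 10^-1) = 0.83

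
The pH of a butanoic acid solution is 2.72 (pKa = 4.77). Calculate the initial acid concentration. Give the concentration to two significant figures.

[H+] = 10^(-2.72) = 1.91 × 10^-3 M = x
Ka = 10^(−4.77) = 1.70 × 10^-5
Ka = x²/(C₀ − x) ⇒ C₀ = x + x²/Ka
C₀ = 1.91 × 10^-3 + (1.91 × 10^-3)²/(1.70 × 10^-5) = 2.17 × 10^-1 M

C₀ = 2.2 × 10^-1 M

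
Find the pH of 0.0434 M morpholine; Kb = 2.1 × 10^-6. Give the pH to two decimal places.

C4H8ONH + H2O ⇌ C4H8ONH2+ + OH-
Let x = [OH-] at equilibrium. Kb = x²/(0.0434 − x).
Neglecting x in the denominator: x = √(2.1 × 10^-6 × 0.0434) = 3.02 × 10^-4 M
pOH = −log(3.02 × 10^-4) = 3.52; pH = 14.00 − 3.52 = 10.48

pH = 10.48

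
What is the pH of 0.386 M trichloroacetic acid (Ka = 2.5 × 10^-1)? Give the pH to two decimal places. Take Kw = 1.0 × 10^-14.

pH = 0.68

Cl3CCOOH ⇌ Cl3CCOO- + H+
Ka = [H+]²/(0.386 − [H+]) = 2.5 × 10^-1
Here C₀/Ka ≈ 1.54, so the small-[H+] approximation fails. Use the quadratic:
[H+] = (−Ka + √(Ka² + 4·Ka·C₀))/2 = 2.10 × 10^-1 M
pH = −log[H+] = −log(2.10 × 10^-1) = 0.68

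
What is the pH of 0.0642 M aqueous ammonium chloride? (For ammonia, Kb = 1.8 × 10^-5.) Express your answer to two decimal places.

NH4+ is the conjugate acid of the weak base NH3.
Ka = Kw/Kb = 1.0×10^-14 / 1.8 × 10^-5 = 5.56 × 10^-10
From the ICE table, Ka = [H+]²/(0.0642 − [H+]) = 5.56 × 10^-10.
Neglecting [H+] in the denominator: [H+] = √(5.56 × 10^-10 × 0.0642) = 5.97 × 10^-6 M
([H+]/C₀ = 0.0093% < 5%, so the approximation holds.)
pH = −log[H+] = −log(5.97 × 10^-6) = 5.22

pH = 5.22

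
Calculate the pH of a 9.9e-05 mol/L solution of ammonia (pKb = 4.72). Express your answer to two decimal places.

NH3 + H2O ⇌ NH4+ + OH-
Kb = 10^(−4.72) = 1.91 × 10^-5
Kb = [OH-]²/(9.9e-05 − [OH-]) = 1.91 × 10^-5
Here C₀/Kb ≈ 5.18, so the small-[OH-] approximation fails. Use the quadratic:
[OH-] = [−1.91e-05 + √(1.91e-05² + 7.56e-09)]/2 = 3.50 × 10^-5 M
pOH = 4.46, so pH = 14.00 − pOH = 9.54

pH = 9.54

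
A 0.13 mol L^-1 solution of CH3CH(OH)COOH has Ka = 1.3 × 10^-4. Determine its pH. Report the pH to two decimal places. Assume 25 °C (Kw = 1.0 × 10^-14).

pH = 2.39

CH3CH(OH)COOH ⇌ CH3CH(OH)COO- + H+
Let x = [H+] at equilibrium. Ka = x²/(0.13 − x).
Since Ka ≪ C₀, x ≈ √(Ka·C₀) = 4.11 × 10^-3 M.
Check: 3.2% ionized — well under 5%, approximation valid.
pH = −log(4.11 × 10^-3) = 2.39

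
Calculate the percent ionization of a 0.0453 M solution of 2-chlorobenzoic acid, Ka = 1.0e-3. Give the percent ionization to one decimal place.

ClC6H4COOH ⇌ ClC6H4COO- + H+; let x = [H+] at equilibrium.
Ka = x²/(C₀ − x); solving the quadratic gives x = 6.25 × 10^-3 M.
Fraction ionized = 6.25 × 10^-3 / 0.0453 = 0.1380 → 13.8%

13.8%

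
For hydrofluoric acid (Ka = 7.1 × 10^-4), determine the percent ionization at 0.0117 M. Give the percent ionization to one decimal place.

21.8%

HF ⇌ F- + H+; let x = [H+] at equilibrium.
Solve x² + 0.00071x − 8.31e-06 = 0 → x = 2.55 × 10^-3 M
Fraction ionized = 2.55 × 10^-3 / 0.0117 = 0.2179 → 21.8%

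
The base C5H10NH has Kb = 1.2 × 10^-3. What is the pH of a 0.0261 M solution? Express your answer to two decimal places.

C5H10NH + H2O ⇌ C5H10NH2+ + OH-
Kb = x²/(0.0261 − x) = 1.2 × 10^-3
Here C₀/Kb ≈ 21.8, so the small-x approximation fails. Use the quadratic:
x = [−0.0012 + √(0.0012² + 0.000125)]/2 = 5.03 × 10^-3 M
pOH = 2.30, so pH = 14.00 − pOH = 11.70

pH = 11.70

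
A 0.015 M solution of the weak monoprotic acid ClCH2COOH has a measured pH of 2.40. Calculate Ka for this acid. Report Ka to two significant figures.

[H+] = 10^(-2.40) = 3.98 × 10^-3 M
At equilibrium [HA] = 0.015 − 3.98 × 10^-3 = 1.10 × 10^-2 M
Ka = [H+][A-]/[HA] = (3.98 × 10^-3)² / 1.10 × 10^-2 = 1.4 × 10^-3

Ka = 1.4 × 10^-3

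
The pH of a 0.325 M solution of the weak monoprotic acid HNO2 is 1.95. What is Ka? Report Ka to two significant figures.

Ka = 4.0 × 10^-4

[H+] = 10^(-1.95) = 1.12 × 10^-2 M
At equilibrium [HA] = 0.325 − 1.12 × 10^-2 = 3.14 × 10^-1 M
Ka = [H+][A-]/[HA] = (1.12 × 10^-2)² / 3.14 × 10^-1 = 4.0 × 10^-4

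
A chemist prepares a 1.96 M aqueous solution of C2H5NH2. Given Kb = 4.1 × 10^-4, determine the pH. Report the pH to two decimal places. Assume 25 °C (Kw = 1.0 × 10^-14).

pH = 12.45

C2H5NH2 + H2O ⇌ C2H5NH3+ + OH-
From the ICE table, Kb = [OH-]²/(1.96 − [OH-]) = 4.1 × 10^-4.
Assume [OH-] ≪ 1.96: [OH-] ≈ √(4.1 × 10^-4 × 1.96) = 2.83 × 10^-2 M
Check: 1.4% ionized — well under 5%, approximation valid.
pOH = 1.55, so pH = 14.00 − pOH = 12.45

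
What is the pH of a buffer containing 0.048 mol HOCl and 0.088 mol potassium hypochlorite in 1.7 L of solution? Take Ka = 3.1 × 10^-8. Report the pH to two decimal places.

pH = 7.77

pKa = −log(3.1 × 10^-8) = 7.509
pH = pKa + log([A⁻]/[HA]) = 7.509 + log(0.088/0.048)
pH = 7.509 + (+0.263) = 7.77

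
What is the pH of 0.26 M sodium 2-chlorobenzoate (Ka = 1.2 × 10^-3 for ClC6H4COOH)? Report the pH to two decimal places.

pH = 8.17

ClC6H4COO- is the conjugate base of the weak acid ClC6H4COOH.
Kb = Kw/Ka = 1.0×10^-14 / 1.2 × 10^-3 = 8.33 × 10^-12
From the ICE table, Kb = [OH-]²/(0.26 − [OH-]) = 8.33 × 10^-12.
Assume [OH-] ≪ 0.26: [OH-] ≈ √(8.33 × 10^-12 × 0.26) = 1.47 × 10^-6 M
([OH-]/C₀ = 0.00057% < 5%, so the approximation holds.)
pOH = −log(1.47 × 10^-6) = 5.83; pH = 14.00 − 5.83 = 8.17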